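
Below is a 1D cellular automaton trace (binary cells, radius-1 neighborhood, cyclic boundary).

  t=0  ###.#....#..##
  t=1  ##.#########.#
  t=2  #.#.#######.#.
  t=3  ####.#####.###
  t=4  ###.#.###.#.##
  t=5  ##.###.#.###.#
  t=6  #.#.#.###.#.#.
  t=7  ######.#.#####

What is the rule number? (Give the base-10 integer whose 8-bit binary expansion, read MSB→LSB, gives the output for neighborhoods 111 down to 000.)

183

  ###|#  b7=1 t=0,i=0
  ##.|.  b6=0 t=0,i=2
  #.#|#  b5=1 t=0,i=3
  #..|#  b4=1 t=0,i=5
  .##|.  b3=0 t=0,i=12
  .#.|#  b2=1 t=0,i=4
  ..#|#  b1=1 t=0,i=8
  ...|#  b0=1 t=0,i=6
  bits 10110111 = 183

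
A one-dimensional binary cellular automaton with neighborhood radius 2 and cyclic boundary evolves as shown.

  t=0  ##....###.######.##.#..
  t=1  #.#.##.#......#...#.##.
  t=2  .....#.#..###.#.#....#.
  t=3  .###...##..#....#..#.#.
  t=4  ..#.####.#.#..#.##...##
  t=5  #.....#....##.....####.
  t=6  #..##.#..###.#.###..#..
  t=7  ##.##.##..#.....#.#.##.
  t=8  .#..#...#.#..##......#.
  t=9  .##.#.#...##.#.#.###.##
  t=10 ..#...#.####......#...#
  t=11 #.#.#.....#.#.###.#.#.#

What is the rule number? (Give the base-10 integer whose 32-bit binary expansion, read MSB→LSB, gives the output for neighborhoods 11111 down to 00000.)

  ##### -> .   bit 31 = 0  t=0,i=12
  ####. -> #   bit 30 = 1  t=0,i=14
  ###.# -> .   bit 29 = 0  t=0,i=8
  ###.. -> .   bit 28 = 0  t=3,i=3
  ##.## -> .   bit 27 = 0  t=0,i=9
  ##.#. -> .   bit 26 = 0  t=0,i=19
  ##..# -> #   bit 25 = 1  t=3,i=9
  ##... -> #   bit 24 = 1  t=0,i=2
  #.### -> .   bit 23 = 0  t=0,i=10
  #.##. -> .   bit 22 = 0  t=0,i=17
  #.#.# -> .   bit 21 = 0  t=1,i=0
  #.#.. -> #   bit 20 = 1  t=0,i=20
  #..## -> .   bit 19 = 0  t=0,i=22
  #..#. -> .   bit 18 = 0  t=3,i=10
  #...# -> #   bit 17 = 1  t=1,i=16
  #.... -> .   bit 16 = 0  t=0,i=3
  .#### -> .   bit 15 = 0  t=0,i=11
  .###. -> #   bit 14 = 1  t=0,i=7
  .##.# -> #   bit 13 = 1  t=0,i=18
  .##.. -> .   bit 12 = 0  t=0,i=1
  .#.## -> .   bit 11 = 0  t=1,i=3
  .#.#. -> .   bit 10 = 0  t=1,i=1
  .#..# -> #   bit 9 = 1  t=0,i=21
  .#... -> .   bit 8 = 0  t=1,i=8
  ..### -> .   bit 7 = 0  t=0,i=6
  ..##. -> #   bit 6 = 1  t=0,i=0
  ..#.# -> .   bit 5 = 0  t=1,i=18
  ..#.. -> #   bit 4 = 1  t=1,i=14
  ...## -> #   bit 3 = 1  t=0,i=5
  ...#. -> .   bit 2 = 0  t=1,i=13
  ....# -> #   bit 1 = 1  t=0,i=4
  ..... -> #   bit 0 = 1  t=1,i=10
  bits 01000011000100100110001001011011 = 1125278299

1125278299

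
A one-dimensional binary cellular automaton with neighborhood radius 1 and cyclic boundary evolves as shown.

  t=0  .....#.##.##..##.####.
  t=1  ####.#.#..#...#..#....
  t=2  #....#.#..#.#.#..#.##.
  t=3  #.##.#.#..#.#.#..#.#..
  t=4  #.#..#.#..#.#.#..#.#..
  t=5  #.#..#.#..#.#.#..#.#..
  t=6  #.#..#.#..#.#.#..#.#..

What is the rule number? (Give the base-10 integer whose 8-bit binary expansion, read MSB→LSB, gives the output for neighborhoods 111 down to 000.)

13

  ###|.  b7=0 t=0,i=18
  ##.|.  b6=0 t=0,i=8
  #.#|.  b5=0 t=0,i=6
  #..|.  b4=0 t=0,i=12
  .##|#  b3=1 t=0,i=7
  .#.|#  b2=1 t=0,i=5
  ..#|.  b1=0 t=0,i=4
  ...|#  b0=1 t=0,i=0
  bits 00001101 = 13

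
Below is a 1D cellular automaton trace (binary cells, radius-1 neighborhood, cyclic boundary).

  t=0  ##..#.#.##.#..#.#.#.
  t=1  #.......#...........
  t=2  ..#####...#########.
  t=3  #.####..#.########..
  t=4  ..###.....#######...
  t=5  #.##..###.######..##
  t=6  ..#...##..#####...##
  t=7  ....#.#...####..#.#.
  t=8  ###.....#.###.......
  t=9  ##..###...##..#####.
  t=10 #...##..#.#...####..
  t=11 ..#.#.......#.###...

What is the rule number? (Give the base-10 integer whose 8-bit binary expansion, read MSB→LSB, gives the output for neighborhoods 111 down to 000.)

  ###|#  b7=1 t=2,i=3
  ##.|.  b6=0 t=0,i=1
  #.#|.  b5=0 t=0,i=5
  #..|.  b4=0 t=0,i=2
  .##|#  b3=1 t=0,i=0
  .#.|.  b2=0 t=0,i=4
  ..#|.  b1=0 t=0,i=3
  ...|#  b0=1 t=1,i=2
  bits 10001001 = 137

137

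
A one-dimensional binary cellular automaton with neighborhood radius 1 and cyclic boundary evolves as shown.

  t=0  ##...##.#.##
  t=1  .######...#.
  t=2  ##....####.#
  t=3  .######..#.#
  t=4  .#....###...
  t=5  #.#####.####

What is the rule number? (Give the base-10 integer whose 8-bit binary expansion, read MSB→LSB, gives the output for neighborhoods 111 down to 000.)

  nb ###: next=.  (t=0,i=0, bit7=0)
  nb ##.: next=#  (t=0,i=1, bit6=1)
  nb #.#: next=.  (t=0,i=7, bit5=0)
  nb #..: next=#  (t=0,i=2, bit4=1)
  nb .##: next=#  (t=0,i=5, bit3=1)
  nb .#.: next=.  (t=0,i=8, bit2=0)
  nb ..#: next=#  (t=0,i=4, bit1=1)
  nb ...: next=#  (t=0,i=3, bit0=1)
  bits 01011011 = 91

91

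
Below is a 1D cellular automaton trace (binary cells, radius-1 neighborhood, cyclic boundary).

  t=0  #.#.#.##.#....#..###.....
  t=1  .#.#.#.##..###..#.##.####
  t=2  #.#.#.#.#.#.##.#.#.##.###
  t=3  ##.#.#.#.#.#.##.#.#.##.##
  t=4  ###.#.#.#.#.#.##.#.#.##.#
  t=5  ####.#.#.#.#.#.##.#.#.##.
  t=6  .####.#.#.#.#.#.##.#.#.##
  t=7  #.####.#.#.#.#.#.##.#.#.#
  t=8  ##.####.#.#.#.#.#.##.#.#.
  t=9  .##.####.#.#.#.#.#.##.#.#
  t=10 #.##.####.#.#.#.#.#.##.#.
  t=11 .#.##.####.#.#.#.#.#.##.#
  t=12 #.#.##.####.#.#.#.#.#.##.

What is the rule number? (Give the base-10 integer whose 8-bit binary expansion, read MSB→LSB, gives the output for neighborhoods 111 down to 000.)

  [7] ### => #  t=0,i=18
  [6] ##. => #  t=0,i=7
  [5] #.# => #  t=0,i=1
  [4] #.. => .  t=0,i=10
  [3] .## => .  t=0,i=6
  [2] .#. => .  t=0,i=0
  [1] ..# => #  t=0,i=13
  [0] ... => #  t=0,i=11
  bits 11100011 = 227

227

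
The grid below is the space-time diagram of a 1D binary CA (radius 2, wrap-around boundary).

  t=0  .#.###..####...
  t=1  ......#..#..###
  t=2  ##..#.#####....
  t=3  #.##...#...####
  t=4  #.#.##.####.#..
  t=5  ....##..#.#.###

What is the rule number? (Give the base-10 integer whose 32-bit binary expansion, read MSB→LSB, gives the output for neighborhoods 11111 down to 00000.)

  nb #####: next=.  (t=2,i=8, bit31=0)
  nb ####.: next=.  (t=0,i=10, bit30=0)
  nb ###.#: next=#  (t=3,i=0, bit29=1)
  nb ###..: next=.  (t=0,i=5, bit28=0)
  nb ##.##: next=.  (t=3,i=1, bit27=0)
  nb ##.#.: next=.  (t=4,i=11, bit26=0)
  nb ##..#: next=#  (t=0,i=6, bit25=1)
  nb ##...: next=#  (t=0,i=12, bit24=1)
  nb #.###: next=.  (t=0,i=3, bit23=0)
  nb #.##.: next=#  (t=3,i=2, bit22=1)
  nb #.#.#: next=.  (t=4,i=2, bit21=0)
  nb #.#..: next=#  (t=4,i=12, bit20=1)
  nb #..##: next=.  (t=0,i=7, bit19=0)
  nb #..#.: next=#  (t=1,i=8, bit18=1)
  nb #...#: next=#  (t=3,i=5, bit17=1)
  nb #....: next=#  (t=0,i=13, bit16=1)
  nb .####: next=#  (t=0,i=9, bit15=1)
  nb .###.: next=.  (t=0,i=4, bit14=0)
  nb .##.#: next=#  (t=4,i=5, bit13=1)
  nb .##..: next=.  (t=2,i=1, bit12=0)
  nb .#.##: next=.  (t=0,i=2, bit11=0)
  nb .#.#.: next=.  (t=4,i=1, bit10=0)
  nb .#..#: next=#  (t=1,i=7, bit9=1)
  nb .#...: next=#  (t=3,i=8, bit8=1)
  nb ..###: next=.  (t=0,i=8, bit7=0)
  nb ..##.: next=#  (t=2,i=0, bit6=1)
  nb ..#.#: next=.  (t=0,i=1, bit5=0)
  nb ..#..: next=#  (t=1,i=6, bit4=1)
  nb ...##: next=#  (t=2,i=14, bit3=1)
  nb ...#.: next=.  (t=0,i=0, bit2=0)
  nb ....#: next=#  (t=0,i=14, bit1=1)
  nb .....: next=.  (t=1,i=2, bit0=0)
  bits 00100011010101111010001101011010 = 592946010

592946010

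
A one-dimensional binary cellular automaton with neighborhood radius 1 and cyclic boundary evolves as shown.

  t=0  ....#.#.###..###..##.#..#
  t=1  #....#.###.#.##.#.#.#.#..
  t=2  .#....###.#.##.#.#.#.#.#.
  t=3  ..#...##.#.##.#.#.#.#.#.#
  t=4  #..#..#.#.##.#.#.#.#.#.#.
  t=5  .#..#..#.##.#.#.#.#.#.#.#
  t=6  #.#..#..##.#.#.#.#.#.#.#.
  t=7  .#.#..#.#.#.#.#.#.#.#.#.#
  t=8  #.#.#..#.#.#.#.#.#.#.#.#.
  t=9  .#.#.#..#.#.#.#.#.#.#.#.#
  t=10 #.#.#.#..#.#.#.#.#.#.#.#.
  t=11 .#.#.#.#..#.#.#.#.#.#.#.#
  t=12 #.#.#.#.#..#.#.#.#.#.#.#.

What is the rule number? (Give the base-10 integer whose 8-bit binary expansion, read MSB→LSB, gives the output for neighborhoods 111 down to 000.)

184

  ### -> #   bit 7 = 1  t=0,i=9
  ##. -> .   bit 6 = 0  t=0,i=10
  #.# -> #   bit 5 = 1  t=0,i=5
  #.. -> #   bit 4 = 1  t=0,i=0
  .## -> #   bit 3 = 1  t=0,i=8
  .#. -> .   bit 2 = 0  t=0,i=4
  ..# -> .   bit 1 = 0  t=0,i=3
  ... -> .   bit 0 = 0  t=0,i=1
  bits 10111000 = 184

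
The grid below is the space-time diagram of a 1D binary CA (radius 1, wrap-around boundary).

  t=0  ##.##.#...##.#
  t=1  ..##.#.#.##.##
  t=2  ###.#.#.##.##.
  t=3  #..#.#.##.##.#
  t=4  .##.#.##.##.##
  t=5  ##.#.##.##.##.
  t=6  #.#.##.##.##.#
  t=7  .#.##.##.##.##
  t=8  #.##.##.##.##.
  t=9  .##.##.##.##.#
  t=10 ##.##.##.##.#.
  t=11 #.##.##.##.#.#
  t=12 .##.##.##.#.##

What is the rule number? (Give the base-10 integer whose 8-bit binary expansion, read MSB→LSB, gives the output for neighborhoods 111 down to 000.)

58

  ###|.  b7=0 t=0,i=0
  ##.|.  b6=0 t=0,i=1
  #.#|#  b5=1 t=0,i=2
  #..|#  b4=1 t=0,i=7
  .##|#  b3=1 t=0,i=3
  .#.|.  b2=0 t=0,i=6
  ..#|#  b1=1 t=0,i=9
  ...|.  b0=0 t=0,i=8
  bits 00111010 = 58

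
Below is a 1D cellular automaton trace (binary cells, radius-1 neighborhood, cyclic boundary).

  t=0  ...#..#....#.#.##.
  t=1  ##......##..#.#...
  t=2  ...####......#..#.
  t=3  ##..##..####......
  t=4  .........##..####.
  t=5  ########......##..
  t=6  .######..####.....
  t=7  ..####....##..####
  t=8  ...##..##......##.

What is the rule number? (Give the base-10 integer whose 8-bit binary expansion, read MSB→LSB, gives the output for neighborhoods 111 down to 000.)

  ###|#  b7=1 t=2,i=4
  ##.|.  b6=0 t=0,i=16
  #.#|#  b5=1 t=0,i=12
  #..|.  b4=0 t=0,i=4
  .##|.  b3=0 t=0,i=15
  .#.|.  b2=0 t=0,i=3
  ..#|.  b1=0 t=0,i=2
  ...|#  b0=1 t=0,i=0
  bits 10100001 = 161

161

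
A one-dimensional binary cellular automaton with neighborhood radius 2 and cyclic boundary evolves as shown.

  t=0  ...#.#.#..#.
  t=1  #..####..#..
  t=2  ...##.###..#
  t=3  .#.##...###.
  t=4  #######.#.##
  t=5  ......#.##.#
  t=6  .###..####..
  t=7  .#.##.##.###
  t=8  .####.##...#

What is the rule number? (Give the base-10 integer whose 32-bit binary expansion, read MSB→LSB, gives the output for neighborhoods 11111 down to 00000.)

  ##### -> .   bit 31 = 0  t=4,i=0
  ####. -> .   bit 30 = 0  t=1,i=5
  ###.# -> #   bit 29 = 1  t=4,i=6
  ###.. -> #   bit 28 = 1  t=1,i=6
  ##.## -> .   bit 27 = 0  t=2,i=5
  ##.#. -> .   bit 26 = 0  t=4,i=7
  ##..# -> #   bit 25 = 1  t=1,i=7
  ##... -> #   bit 24 = 1  t=3,i=5
  #.### -> .   bit 23 = 0  t=2,i=6
  #.##. -> #   bit 22 = 1  t=3,i=3
  #.#.# -> #   bit 21 = 1  t=0,i=5
  #.#.. -> .   bit 20 = 0  t=0,i=7
  #..## -> .   bit 19 = 0  t=1,i=2
  #..#. -> #   bit 18 = 1  t=0,i=9
  #...# -> #   bit 17 = 1  t=2,i=1
  #.... -> #   bit 16 = 1  t=0,i=0
  .#### -> #   bit 15 = 1  t=1,i=4
  .###. -> .   bit 14 = 0  t=2,i=7
  .##.# -> #   bit 13 = 1  t=2,i=4
  .##.. -> #   bit 12 = 1  t=3,i=4
  .#.## -> #   bit 11 = 1  t=3,i=2
  .#.#. -> #   bit 10 = 1  t=0,i=4
  .#..# -> .   bit 9 = 0  t=0,i=8
  .#... -> .   bit 8 = 0  t=0,i=11
  ..### -> #   bit 7 = 1  t=1,i=3
  ..##. -> #   bit 6 = 1  t=2,i=3
  ..#.# -> #   bit 5 = 1  t=0,i=3
  ..#.. -> .   bit 4 = 0  t=0,i=10
  ...## -> .   bit 3 = 0  t=2,i=2
  ...#. -> .   bit 2 = 0  t=0,i=2
  ....# -> .   bit 1 = 0  t=0,i=1
  ..... -> #   bit 0 = 1  t=5,i=2
  bits 00110011011001111011110011100001 = 862436577

862436577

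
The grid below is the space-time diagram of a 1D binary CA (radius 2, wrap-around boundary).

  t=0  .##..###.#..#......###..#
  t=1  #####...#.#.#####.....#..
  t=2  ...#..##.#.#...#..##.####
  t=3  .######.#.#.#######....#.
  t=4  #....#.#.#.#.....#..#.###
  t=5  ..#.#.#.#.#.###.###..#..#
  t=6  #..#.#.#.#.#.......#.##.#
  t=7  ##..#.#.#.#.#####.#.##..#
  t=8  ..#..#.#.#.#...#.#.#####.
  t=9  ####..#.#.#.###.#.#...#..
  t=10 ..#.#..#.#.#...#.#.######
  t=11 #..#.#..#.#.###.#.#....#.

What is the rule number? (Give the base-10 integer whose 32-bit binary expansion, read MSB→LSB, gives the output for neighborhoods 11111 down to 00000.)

1179328341

  nb #####: next=.  (t=1,i=2, bit31=0)
  nb ####.: next=#  (t=1,i=3, bit30=1)
  nb ###.#: next=.  (t=0,i=7, bit29=0)
  nb ###..: next=.  (t=0,i=21, bit28=0)
  nb ##.##: next=.  (t=2,i=20, bit27=0)
  nb ##.#.: next=#  (t=0,i=8, bit26=1)
  nb ##..#: next=#  (t=0,i=3, bit25=1)
  nb ##...: next=.  (t=1,i=5, bit24=0)
  nb #.###: next=.  (t=1,i=12, bit23=0)
  nb #.##.: next=#  (t=0,i=1, bit22=1)
  nb #.#.#: next=.  (t=1,i=10, bit21=0)
  nb #.#..: next=.  (t=0,i=9, bit20=0)
  nb #..##: next=#  (t=0,i=4, bit19=1)
  nb #..#.: next=.  (t=0,i=11, bit18=0)
  nb #...#: next=#  (t=1,i=6, bit17=1)
  nb #....: next=#  (t=0,i=14, bit16=1)
  nb .####: next=.  (t=1,i=1, bit15=0)
  nb .###.: next=.  (t=0,i=6, bit14=0)
  nb .##.#: next=.  (t=2,i=7, bit13=0)
  nb .##..: next=#  (t=0,i=2, bit12=1)
  nb .#.##: next=#  (t=0,i=0, bit11=1)
  nb .#.#.: next=#  (t=1,i=9, bit10=1)
  nb .#..#: next=#  (t=0,i=10, bit9=1)
  nb .#...: next=#  (t=0,i=13, bit8=1)
  nb ..###: next=.  (t=0,i=5, bit7=0)
  nb ..##.: next=#  (t=2,i=6, bit6=1)
  nb ..#.#: next=.  (t=0,i=24, bit5=0)
  nb ..#..: next=#  (t=0,i=12, bit4=1)
  nb ...##: next=.  (t=0,i=18, bit3=0)
  nb ...#.: next=#  (t=1,i=7, bit2=1)
  nb ....#: next=.  (t=0,i=17, bit1=0)
  nb .....: next=#  (t=0,i=15, bit0=1)
  bits 01000110010010110001111101010101 = 1179328341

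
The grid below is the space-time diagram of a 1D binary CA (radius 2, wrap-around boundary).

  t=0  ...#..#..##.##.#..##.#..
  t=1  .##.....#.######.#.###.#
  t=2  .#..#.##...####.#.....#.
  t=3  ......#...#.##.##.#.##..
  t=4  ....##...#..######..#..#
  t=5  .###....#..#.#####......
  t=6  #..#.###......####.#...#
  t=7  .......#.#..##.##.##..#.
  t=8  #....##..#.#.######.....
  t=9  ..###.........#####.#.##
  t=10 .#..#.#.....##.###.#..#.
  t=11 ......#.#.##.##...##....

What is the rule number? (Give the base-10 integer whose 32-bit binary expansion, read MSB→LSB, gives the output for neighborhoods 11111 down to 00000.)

  #####|#  b31=1 t=1,i=12
  ####.|#  b30=1 t=1,i=14
  ###.#|.  b29=0 t=1,i=15
  ###..|#  b28=1 t=4,i=17
  ##.##|#  b27=1 t=0,i=11
  ##.#.|#  b26=1 t=0,i=14
  ##..#|.  b25=0 t=4,i=18
  ##...|.  b24=0 t=1,i=3
  #.###|.  b23=0 t=1,i=10
  #.##.|#  b22=1 t=0,i=12
  #.#.#|.  b21=0 t=1,i=17
  #.#..|#  b20=1 t=0,i=15
  #..##|#  b19=1 t=0,i=8
  #..#.|.  b18=0 t=0,i=5
  #...#|.  b17=0 t=2,i=9
  #....|#  b16=1 t=0,i=23
  .####|#  b15=1 t=1,i=11
  .###.|.  b14=0 t=1,i=20
  .##.#|#  b13=1 t=0,i=10
  .##..|.  b12=0 t=1,i=2
  .#.##|.  b11=0 t=1,i=0
  .#.#.|.  b10=0 t=7,i=8
  .#..#|.  b9=0 t=0,i=4
  .#...|.  b8=0 t=0,i=22
  ..###|.  b7=0 t=2,i=11
  ..##.|.  b6=0 t=0,i=9
  ..#.#|.  b5=0 t=1,i=8
  ..#..|.  b4=0 t=0,i=3
  ...##|#  b3=1 t=2,i=10
  ...#.|#  b2=1 t=0,i=2
  ....#|#  b1=1 t=0,i=1
  .....|.  b0=0 t=0,i=0
  bits 11011100010110011010000000001110 = 3696861198

3696861198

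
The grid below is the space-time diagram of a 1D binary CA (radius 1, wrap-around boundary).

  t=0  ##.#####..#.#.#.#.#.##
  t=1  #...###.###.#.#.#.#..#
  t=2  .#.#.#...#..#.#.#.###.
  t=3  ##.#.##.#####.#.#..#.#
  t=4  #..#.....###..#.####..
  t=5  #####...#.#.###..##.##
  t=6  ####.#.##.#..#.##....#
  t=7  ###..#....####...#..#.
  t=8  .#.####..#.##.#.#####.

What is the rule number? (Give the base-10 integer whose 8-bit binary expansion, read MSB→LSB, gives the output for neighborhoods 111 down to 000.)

150

  nb ###: next=#  (t=0,i=0, bit7=1)
  nb ##.: next=.  (t=0,i=1, bit6=0)
  nb #.#: next=.  (t=0,i=2, bit5=0)
  nb #..: next=#  (t=0,i=8, bit4=1)
  nb .##: next=.  (t=0,i=3, bit3=0)
  nb .#.: next=#  (t=0,i=10, bit2=1)
  nb ..#: next=#  (t=0,i=9, bit1=1)
  nb ...: next=.  (t=1,i=2, bit0=0)
  bits 10010110 = 150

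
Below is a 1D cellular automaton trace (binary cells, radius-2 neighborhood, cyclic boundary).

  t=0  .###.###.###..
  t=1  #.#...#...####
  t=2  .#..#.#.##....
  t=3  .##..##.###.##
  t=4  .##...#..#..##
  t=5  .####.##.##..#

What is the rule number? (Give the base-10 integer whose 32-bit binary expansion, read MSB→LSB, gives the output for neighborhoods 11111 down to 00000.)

  #####|.  b31=0 t=1,i=12
  ####.|.  b30=0 t=1,i=13
  ###.#|.  b29=0 t=0,i=3
  ###..|#  b28=1 t=0,i=11
  ##.##|.  b27=0 t=0,i=4
  ##.#.|#  b26=1 t=1,i=1
  ##..#|.  b25=0 t=3,i=3
  ##...|#  b24=1 t=0,i=12
  #.###|.  b23=0 t=0,i=5
  #.##.|#  b22=1 t=2,i=8
  #.#.#|#  b21=1 t=2,i=6
  #.#..|.  b20=0 t=1,i=2
  #..##|.  b19=0 t=3,i=4
  #..#.|.  b18=0 t=2,i=3
  #...#|#  b17=1 t=0,i=13
  #....|.  b16=0 t=2,i=11
  .####|.  b15=0 t=1,i=11
  .###.|#  b14=1 t=0,i=2
  .##.#|#  b13=1 t=3,i=6
  .##..|#  b12=1 t=2,i=9
  .#.##|.  b11=0 t=2,i=7
  .#.#.|#  b10=1 t=2,i=5
  .#..#|#  b9=1 t=2,i=2
  .#...|.  b8=0 t=1,i=3
  ..###|.  b7=0 t=0,i=1
  ..##.|.  b6=0 t=3,i=5
  ..#.#|.  b5=0 t=2,i=4
  ..#..|#  b4=1 t=1,i=6
  ...##|#  b3=1 t=0,i=0
  ...#.|.  b2=0 t=1,i=5
  ....#|#  b1=1 t=2,i=13
  .....|#  b0=1 t=2,i=12
  bits 00010101011000100111011000011011 = 358774299

358774299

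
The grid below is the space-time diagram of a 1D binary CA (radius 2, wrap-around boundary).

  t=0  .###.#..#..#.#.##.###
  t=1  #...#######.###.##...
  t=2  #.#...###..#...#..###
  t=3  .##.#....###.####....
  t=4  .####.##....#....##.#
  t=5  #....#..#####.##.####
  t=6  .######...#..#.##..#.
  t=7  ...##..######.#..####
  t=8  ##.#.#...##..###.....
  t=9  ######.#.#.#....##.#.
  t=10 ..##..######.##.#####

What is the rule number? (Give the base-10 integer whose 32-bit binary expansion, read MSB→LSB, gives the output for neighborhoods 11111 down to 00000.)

  nb #####: next=#  (t=1,i=6, bit31=1)
  nb ####.: next=.  (t=1,i=9, bit30=0)
  nb ###.#: next=.  (t=0,i=3, bit29=0)
  nb ###..: next=.  (t=2,i=8, bit28=0)
  nb ##.##: next=#  (t=0,i=0, bit27=1)
  nb ##.#.: next=#  (t=0,i=4, bit26=1)
  nb ##..#: next=#  (t=2,i=9, bit25=1)
  nb ##...: next=#  (t=1,i=18, bit24=1)
  nb #.###: next=.  (t=0,i=1, bit23=0)
  nb #.##.: next=.  (t=0,i=15, bit22=0)
  nb #.#.#: next=#  (t=0,i=13, bit21=1)
  nb #.#..: next=#  (t=0,i=5, bit20=1)
  nb #..##: next=.  (t=2,i=17, bit19=0)
  nb #..#.: next=#  (t=0,i=7, bit18=1)
  nb #...#: next=#  (t=1,i=2, bit17=1)
  nb #....: next=#  (t=3,i=6, bit16=1)
  nb .####: next=.  (t=1,i=5, bit15=0)
  nb .###.: next=.  (t=0,i=2, bit14=0)
  nb .##.#: next=#  (t=0,i=16, bit13=1)
  nb .##..: next=.  (t=1,i=17, bit12=0)
  nb .#.##: next=#  (t=0,i=14, bit11=1)
  nb .#.#.: next=#  (t=0,i=12, bit10=1)
  nb .#..#: next=#  (t=0,i=6, bit9=1)
  nb .#...: next=.  (t=1,i=1, bit8=0)
  nb ..###: next=.  (t=1,i=4, bit7=0)
  nb ..##.: next=#  (t=3,i=1, bit6=1)
  nb ..#.#: next=.  (t=0,i=11, bit5=0)
  nb ..#..: next=#  (t=0,i=8, bit4=1)
  nb ...##: next=.  (t=1,i=3, bit3=0)
  nb ...#.: next=#  (t=1,i=20, bit2=1)
  nb ....#: next=#  (t=3,i=7, bit1=1)
  nb .....: next=.  (t=3,i=19, bit0=0)
  bits 10001111001101110010111001010110 = 2402758230

2402758230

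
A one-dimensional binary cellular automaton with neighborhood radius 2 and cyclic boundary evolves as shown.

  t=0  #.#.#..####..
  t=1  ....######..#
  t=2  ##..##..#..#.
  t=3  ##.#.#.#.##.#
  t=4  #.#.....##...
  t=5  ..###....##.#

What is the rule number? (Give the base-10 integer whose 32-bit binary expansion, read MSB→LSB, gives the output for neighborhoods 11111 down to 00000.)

  nb #####: next=.  (t=1,i=6, bit31=0)
  nb ####.: next=#  (t=0,i=9, bit30=1)
  nb ###.#: next=.  (t=3,i=1, bit29=0)
  nb ###..: next=.  (t=0,i=10, bit28=0)
  nb ##.##: next=.  (t=3,i=11, bit27=0)
  nb ##.#.: next=#  (t=3,i=2, bit26=1)
  nb ##..#: next=.  (t=0,i=11, bit25=0)
  nb ##...: next=#  (t=4,i=10, bit24=1)
  nb #.###: next=.  (t=3,i=12, bit23=0)
  nb #.##.: next=#  (t=2,i=0, bit22=1)
  nb #.#.#: next=.  (t=0,i=2, bit21=0)
  nb #.#..: next=#  (t=0,i=4, bit20=1)
  nb #..##: next=#  (t=0,i=6, bit19=1)
  nb #..#.: next=#  (t=0,i=12, bit18=1)
  nb #...#: next=.  (t=4,i=11, bit17=0)
  nb #....: next=#  (t=1,i=1, bit16=1)
  nb .####: next=#  (t=0,i=8, bit15=1)
  nb .###.: next=#  (t=3,i=0, bit14=1)
  nb .##.#: next=.  (t=3,i=10, bit13=0)
  nb .##..: next=#  (t=2,i=1, bit12=1)
  nb .#.##: next=#  (t=2,i=12, bit11=1)
  nb .#.#.: next=.  (t=0,i=1, bit10=0)
  nb .#..#: next=#  (t=0,i=5, bit9=1)
  nb .#...: next=#  (t=1,i=0, bit8=1)
  nb ..###: next=#  (t=0,i=7, bit7=1)
  nb ..##.: next=.  (t=2,i=4, bit6=0)
  nb ..#.#: next=.  (t=0,i=0, bit5=0)
  nb ..#..: next=.  (t=1,i=12, bit4=0)
  nb ...##: next=.  (t=1,i=3, bit3=0)
  nb ...#.: next=#  (t=4,i=12, bit2=1)
  nb ....#: next=.  (t=1,i=2, bit1=0)
  nb .....: next=.  (t=4,i=5, bit0=0)
  bits 01000101010111011101101110000100 = 1163778948

1163778948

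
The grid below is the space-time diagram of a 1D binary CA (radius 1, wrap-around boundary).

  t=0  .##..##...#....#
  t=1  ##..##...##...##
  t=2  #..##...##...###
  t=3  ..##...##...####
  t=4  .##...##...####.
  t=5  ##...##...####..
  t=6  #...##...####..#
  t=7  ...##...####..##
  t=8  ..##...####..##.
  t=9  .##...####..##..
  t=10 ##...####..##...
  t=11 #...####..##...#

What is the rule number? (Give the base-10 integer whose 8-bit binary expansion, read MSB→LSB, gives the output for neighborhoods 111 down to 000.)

174

  nb ###: next=#  (t=1,i=0, bit7=1)
  nb ##.: next=.  (t=0,i=2, bit6=0)
  nb #.#: next=#  (t=0,i=0, bit5=1)
  nb #..: next=.  (t=0,i=3, bit4=0)
  nb .##: next=#  (t=0,i=1, bit3=1)
  nb .#.: next=#  (t=0,i=10, bit2=1)
  nb ..#: next=#  (t=0,i=4, bit1=1)
  nb ...: next=.  (t=0,i=8, bit0=0)
  bits 10101110 = 174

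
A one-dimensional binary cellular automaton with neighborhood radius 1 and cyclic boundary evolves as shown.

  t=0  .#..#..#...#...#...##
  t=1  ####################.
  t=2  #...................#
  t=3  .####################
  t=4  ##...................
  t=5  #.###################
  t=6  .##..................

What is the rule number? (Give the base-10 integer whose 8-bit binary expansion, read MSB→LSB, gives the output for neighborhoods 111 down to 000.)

63

  [7] ### => .  t=1,i=1
  [6] ##. => .  t=0,i=20
  [5] #.# => #  t=0,i=0
  [4] #.. => #  t=0,i=2
  [3] .## => #  t=0,i=19
  [2] .#. => #  t=0,i=1
  [1] ..# => #  t=0,i=3
  [0] ... => #  t=0,i=9
  bits 00111111 = 63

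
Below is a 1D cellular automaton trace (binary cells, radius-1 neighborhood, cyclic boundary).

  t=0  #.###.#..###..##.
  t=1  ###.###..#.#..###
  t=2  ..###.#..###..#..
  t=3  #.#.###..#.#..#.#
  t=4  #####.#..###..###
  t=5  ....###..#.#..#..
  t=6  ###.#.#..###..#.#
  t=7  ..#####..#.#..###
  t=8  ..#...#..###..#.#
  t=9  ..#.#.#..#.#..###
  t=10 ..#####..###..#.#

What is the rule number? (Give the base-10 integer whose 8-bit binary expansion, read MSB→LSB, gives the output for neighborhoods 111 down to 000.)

109

  ### -> .   bit 7 = 0  t=0,i=3
  ##. -> #   bit 6 = 1  t=0,i=4
  #.# -> #   bit 5 = 1  t=0,i=1
  #.. -> .   bit 4 = 0  t=0,i=7
  .## -> #   bit 3 = 1  t=0,i=2
  .#. -> #   bit 2 = 1  t=0,i=0
  ..# -> .   bit 1 = 0  t=0,i=8
  ... -> #   bit 0 = 1  t=2,i=0
  bits 01101101 = 109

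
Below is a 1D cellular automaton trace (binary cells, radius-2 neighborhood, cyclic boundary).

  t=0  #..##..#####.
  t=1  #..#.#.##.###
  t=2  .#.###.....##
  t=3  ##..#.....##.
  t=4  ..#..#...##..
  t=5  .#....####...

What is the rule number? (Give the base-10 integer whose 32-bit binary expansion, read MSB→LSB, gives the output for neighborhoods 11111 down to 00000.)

1714603500

  #####|.  b31=0 t=0,i=9
  ####.|#  b30=1 t=0,i=10
  ###.#|#  b29=1 t=0,i=11
  ###..|.  b28=0 t=1,i=0
  ##.##|.  b27=0 t=1,i=9
  ##.#.|#  b26=1 t=0,i=12
  ##..#|#  b25=1 t=0,i=5
  ##...|.  b24=0 t=2,i=6
  #.###|.  b23=0 t=1,i=10
  #.##.|.  b22=0 t=1,i=7
  #.#.#|#  b21=1 t=1,i=5
  #.#..|#  b20=1 t=0,i=0
  #..##|.  b19=0 t=0,i=2
  #..#.|.  b18=0 t=1,i=2
  #...#|#  b17=1 t=4,i=7
  #....|.  b16=0 t=2,i=7
  .####|#  b15=1 t=0,i=8
  .###.|#  b14=1 t=2,i=4
  .##.#|.  b13=0 t=1,i=8
  .##..|.  b12=0 t=0,i=4
  .#.##|.  b11=0 t=1,i=6
  .#.#.|#  b10=1 t=1,i=4
  .#..#|.  b9=0 t=0,i=1
  .#...|#  b8=1 t=3,i=5
  ..###|#  b7=1 t=0,i=7
  ..##.|#  b6=1 t=0,i=3
  ..#.#|#  b5=1 t=1,i=3
  ..#..|.  b4=0 t=3,i=4
  ...##|#  b3=1 t=2,i=10
  ...#.|#  b2=1 t=4,i=1
  ....#|.  b1=0 t=2,i=9
  .....|.  b0=0 t=2,i=8
  bits 01100110001100101100010111101100 = 1714603500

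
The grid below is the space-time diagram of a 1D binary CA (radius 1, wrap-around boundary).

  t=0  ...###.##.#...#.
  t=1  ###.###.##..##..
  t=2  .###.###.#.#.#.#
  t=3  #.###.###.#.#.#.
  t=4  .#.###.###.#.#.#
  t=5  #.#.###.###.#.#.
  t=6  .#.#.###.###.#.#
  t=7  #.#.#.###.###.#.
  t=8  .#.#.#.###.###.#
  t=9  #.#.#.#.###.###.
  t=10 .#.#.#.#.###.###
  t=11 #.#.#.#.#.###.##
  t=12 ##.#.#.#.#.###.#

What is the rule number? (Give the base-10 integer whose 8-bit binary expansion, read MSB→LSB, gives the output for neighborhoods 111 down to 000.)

227

  ### -> #   bit 7 = 1  t=0,i=4
  ##. -> #   bit 6 = 1  t=0,i=5
  #.# -> #   bit 5 = 1  t=0,i=6
  #.. -> .   bit 4 = 0  t=0,i=11
  .## -> .   bit 3 = 0  t=0,i=3
  .#. -> .   bit 2 = 0  t=0,i=10
  ..# -> #   bit 1 = 1  t=0,i=2
  ... -> #   bit 0 = 1  t=0,i=0
  bits 11100011 = 227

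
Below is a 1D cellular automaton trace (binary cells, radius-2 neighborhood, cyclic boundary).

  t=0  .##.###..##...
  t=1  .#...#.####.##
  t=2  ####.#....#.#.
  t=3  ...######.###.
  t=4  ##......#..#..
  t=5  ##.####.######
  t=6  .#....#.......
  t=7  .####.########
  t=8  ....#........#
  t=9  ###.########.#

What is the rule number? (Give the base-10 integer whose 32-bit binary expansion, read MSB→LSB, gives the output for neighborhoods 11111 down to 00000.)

645879667

  #####|.  b31=0 t=3,i=5
  ####.|.  b30=0 t=1,i=9
  ###.#|#  b29=1 t=1,i=10
  ###..|.  b28=0 t=0,i=6
  ##.##|.  b27=0 t=0,i=3
  ##.#.|#  b26=1 t=1,i=0
  ##..#|#  b25=1 t=0,i=7
  ##...|.  b24=0 t=0,i=11
  #.###|.  b23=0 t=0,i=4
  #.##.|#  b22=1 t=1,i=12
  #.#.#|#  b21=1 t=2,i=12
  #.#..|#  b20=1 t=1,i=1
  #..##|#  b19=1 t=0,i=8
  #..#.|#  b18=1 t=4,i=10
  #...#|#  b17=1 t=1,i=3
  #....|#  b16=1 t=0,i=12
  .####|.  b15=0 t=1,i=8
  .###.|#  b14=1 t=0,i=5
  .##.#|.  b13=0 t=0,i=2
  .##..|#  b12=1 t=0,i=10
  .#.##|.  b11=0 t=1,i=6
  .#.#.|#  b10=1 t=2,i=11
  .#..#|#  b9=1 t=4,i=9
  .#...|#  b8=1 t=1,i=2
  ..###|.  b7=0 t=3,i=3
  ..##.|#  b6=1 t=0,i=1
  ..#.#|#  b5=1 t=1,i=5
  ..#..|#  b4=1 t=4,i=8
  ...##|.  b3=0 t=0,i=0
  ...#.|.  b2=0 t=1,i=4
  ....#|#  b1=1 t=0,i=13
  .....|#  b0=1 t=4,i=4
  bits 00100110011111110101011101110011 = 645879667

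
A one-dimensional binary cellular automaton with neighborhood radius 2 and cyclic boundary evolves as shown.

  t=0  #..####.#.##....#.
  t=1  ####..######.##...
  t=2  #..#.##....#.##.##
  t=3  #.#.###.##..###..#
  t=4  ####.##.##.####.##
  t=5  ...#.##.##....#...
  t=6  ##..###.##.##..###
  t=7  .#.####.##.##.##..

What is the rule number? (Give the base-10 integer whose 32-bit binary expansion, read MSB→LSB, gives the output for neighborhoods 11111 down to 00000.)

880769995

  [31] ##### => .  t=1,i=8
  [30] ####. => .  t=0,i=5
  [29] ###.# => #  t=0,i=6
  [28] ###.. => #  t=1,i=3
  [27] ##.## => .  t=1,i=12
  [26] ##.#. => #  t=0,i=7
  [25] ##..# => .  t=1,i=4
  [24] ##... => .  t=0,i=12
  [23] #.### => .  t=2,i=16
  [22] #.##. => #  t=0,i=10
  [21] #.#.# => #  t=0,i=8
  [20] #.#.. => #  t=0,i=0
  [19] #..## => #  t=0,i=2
  [18] #..#. => #  t=2,i=2
  [17] #...# => #  t=1,i=16
  [16] #.... => #  t=0,i=13
  [15] .#### => .  t=0,i=4
  [14] .###. => #  t=2,i=17
  [13] .##.# => #  t=2,i=14
  [12] .##.. => #  t=0,i=11
  [11] .#.## => #  t=0,i=9
  [10] .#.#. => .  t=0,i=17
  [9] .#..# => #  t=0,i=1
  [8] .#... => #  t=5,i=15
  [7] ..### => #  t=0,i=3
  [6] ..##. => #  t=3,i=17
  [5] ..#.# => .  t=0,i=16
  [4] ..#.. => .  t=5,i=14
  [3] ...## => #  t=1,i=17
  [2] ...#. => .  t=0,i=15
  [1] ....# => #  t=0,i=14
  [0] ..... => #  t=5,i=0
  bits 00110100011111110111101111001011 = 880769995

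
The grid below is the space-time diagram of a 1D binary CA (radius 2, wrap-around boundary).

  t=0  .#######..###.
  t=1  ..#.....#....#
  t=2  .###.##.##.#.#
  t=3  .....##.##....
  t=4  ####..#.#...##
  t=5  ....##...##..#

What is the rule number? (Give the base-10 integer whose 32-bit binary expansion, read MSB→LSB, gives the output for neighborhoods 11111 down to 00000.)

38183187

  [31] ##### => .  t=0,i=3
  [30] ####. => .  t=0,i=6
  [29] ###.# => .  t=2,i=3
  [28] ###.. => .  t=0,i=7
  [27] ##.## => .  t=2,i=4
  [26] ##.#. => .  t=2,i=10
  [25] ##..# => #  t=0,i=8
  [24] ##... => .  t=3,i=10
  [23] #.### => .  t=2,i=1
  [22] #.##. => #  t=2,i=5
  [21] #.#.# => .  t=2,i=11
  [20] #.#.. => .  t=4,i=8
  [19] #..## => .  t=0,i=0
  [18] #..#. => #  t=1,i=1
  [17] #...# => #  t=4,i=10
  [16] #.... => .  t=1,i=4
  [15] .#### => #  t=0,i=2
  [14] .###. => .  t=0,i=11
  [13] .##.# => #  t=2,i=6
  [12] .##.. => .  t=3,i=9
  [11] .#.## => .  t=2,i=0
  [10] .#.#. => .  t=2,i=12
  [9] .#..# => .  t=1,i=0
  [8] .#... => #  t=1,i=3
  [7] ..### => .  t=0,i=1
  [6] ..##. => .  t=3,i=5
  [5] ..#.# => .  t=4,i=6
  [4] ..#.. => #  t=1,i=2
  [3] ...## => .  t=3,i=4
  [2] ...#. => .  t=1,i=7
  [1] ....# => #  t=1,i=6
  [0] ..... => #  t=1,i=5
  bits 00000010010001101010000100010011 = 38183187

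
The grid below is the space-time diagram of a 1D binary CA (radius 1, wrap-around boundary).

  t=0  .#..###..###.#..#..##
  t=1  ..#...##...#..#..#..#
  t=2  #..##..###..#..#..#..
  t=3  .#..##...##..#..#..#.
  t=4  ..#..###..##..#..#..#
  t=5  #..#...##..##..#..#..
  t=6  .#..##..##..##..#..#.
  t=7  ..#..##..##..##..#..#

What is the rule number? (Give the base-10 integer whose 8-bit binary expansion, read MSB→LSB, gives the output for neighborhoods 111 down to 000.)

81

  [7] ### => .  t=0,i=5
  [6] ##. => #  t=0,i=6
  [5] #.# => .  t=0,i=0
  [4] #.. => #  t=0,i=2
  [3] .## => .  t=0,i=4
  [2] .#. => .  t=0,i=1
  [1] ..# => .  t=0,i=3
  [0] ... => #  t=1,i=4
  bits 01010001 = 81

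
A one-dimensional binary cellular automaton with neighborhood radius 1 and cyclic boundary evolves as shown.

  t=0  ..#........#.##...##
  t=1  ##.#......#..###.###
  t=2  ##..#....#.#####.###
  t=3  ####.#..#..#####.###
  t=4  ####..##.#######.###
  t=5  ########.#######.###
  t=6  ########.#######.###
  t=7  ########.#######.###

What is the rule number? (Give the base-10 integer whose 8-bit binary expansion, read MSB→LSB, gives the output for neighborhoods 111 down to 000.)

  nb ###: next=#  (t=1,i=0, bit7=1)
  nb ##.: next=#  (t=0,i=14, bit6=1)
  nb #.#: next=.  (t=0,i=12, bit5=0)
  nb #..: next=#  (t=0,i=0, bit4=1)
  nb .##: next=#  (t=0,i=13, bit3=1)
  nb .#.: next=.  (t=0,i=2, bit2=0)
  nb ..#: next=#  (t=0,i=1, bit1=1)
  nb ...: next=.  (t=0,i=4, bit0=0)
  bits 11011010 = 218

218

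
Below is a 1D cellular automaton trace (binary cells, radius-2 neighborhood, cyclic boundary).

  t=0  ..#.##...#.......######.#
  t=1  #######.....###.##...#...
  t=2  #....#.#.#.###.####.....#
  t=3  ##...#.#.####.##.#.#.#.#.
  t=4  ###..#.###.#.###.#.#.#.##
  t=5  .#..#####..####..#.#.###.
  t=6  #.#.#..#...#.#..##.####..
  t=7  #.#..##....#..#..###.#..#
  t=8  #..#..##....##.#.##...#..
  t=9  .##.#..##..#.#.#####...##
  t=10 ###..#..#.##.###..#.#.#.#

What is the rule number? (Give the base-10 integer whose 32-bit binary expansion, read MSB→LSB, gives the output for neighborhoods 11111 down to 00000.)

  ##### -> .   bit 31 = 0  t=0,i=19
  ####. -> #   bit 30 = 1  t=0,i=21
  ###.# -> .   bit 29 = 0  t=0,i=22
  ###.. -> .   bit 28 = 0  t=1,i=6
  ##.## -> #   bit 27 = 1  t=1,i=15
  ##.#. -> .   bit 26 = 0  t=0,i=23
  ##..# -> .   bit 25 = 0  t=4,i=3
  ##... -> #   bit 24 = 1  t=0,i=6
  #.### -> #   bit 23 = 1  t=2,i=11
  #.##. -> #   bit 22 = 1  t=0,i=4
  #.#.# -> #   bit 21 = 1  t=2,i=7
  #.#.. -> .   bit 20 = 0  t=0,i=24
  #..## -> .   bit 19 = 0  t=5,i=3
  #..#. -> #   bit 18 = 1  t=0,i=1
  #...# -> .   bit 17 = 0  t=0,i=7
  #.... -> .   bit 16 = 0  t=0,i=11
  .#### -> .   bit 15 = 0  t=0,i=18
  .###. -> #   bit 14 = 1  t=1,i=13
  .##.# -> #   bit 13 = 1  t=3,i=15
  .##.. -> #   bit 12 = 1  t=0,i=5
  .#.## -> #   bit 11 = 1  t=0,i=3
  .#.#. -> .   bit 10 = 0  t=2,i=6
  .#..# -> #   bit 9 = 1  t=0,i=0
  .#... -> .   bit 8 = 0  t=0,i=10
  ..### -> #   bit 7 = 1  t=0,i=17
  ..##. -> .   bit 6 = 0  t=2,i=24
  ..#.# -> #   bit 5 = 1  t=0,i=2
  ..#.. -> .   bit 4 = 0  t=0,i=9
  ...## -> #   bit 3 = 1  t=0,i=16
  ...#. -> .   bit 2 = 0  t=0,i=8
  ....# -> .   bit 1 = 0  t=0,i=15
  ..... -> #   bit 0 = 1  t=0,i=12
  bits 01001001111001000111101010101001 = 1239710377

1239710377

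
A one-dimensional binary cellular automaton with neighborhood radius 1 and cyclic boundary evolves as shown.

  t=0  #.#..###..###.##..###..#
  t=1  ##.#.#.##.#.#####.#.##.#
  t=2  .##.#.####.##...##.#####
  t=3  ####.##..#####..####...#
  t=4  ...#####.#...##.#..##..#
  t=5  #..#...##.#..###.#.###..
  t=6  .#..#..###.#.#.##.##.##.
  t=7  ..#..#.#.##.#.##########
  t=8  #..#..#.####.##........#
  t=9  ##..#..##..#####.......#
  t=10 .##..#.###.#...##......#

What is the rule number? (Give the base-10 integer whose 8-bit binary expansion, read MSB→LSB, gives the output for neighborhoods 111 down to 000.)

120

  ###|.  b7=0 t=0,i=6
  ##.|#  b6=1 t=0,i=0
  #.#|#  b5=1 t=0,i=1
  #..|#  b4=1 t=0,i=3
  .##|#  b3=1 t=0,i=5
  .#.|.  b2=0 t=0,i=2
  ..#|.  b1=0 t=0,i=4
  ...|.  b0=0 t=2,i=14
  bits 01111000 = 120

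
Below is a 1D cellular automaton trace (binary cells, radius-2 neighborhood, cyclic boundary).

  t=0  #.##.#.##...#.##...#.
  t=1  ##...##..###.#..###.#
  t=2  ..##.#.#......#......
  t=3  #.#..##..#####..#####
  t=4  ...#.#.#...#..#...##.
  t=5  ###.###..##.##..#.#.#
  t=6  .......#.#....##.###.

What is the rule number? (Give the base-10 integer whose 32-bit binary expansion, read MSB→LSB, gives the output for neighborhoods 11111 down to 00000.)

2200374855

  ##### -> #   bit 31 = 1  t=3,i=11
  ####. -> .   bit 30 = 0  t=3,i=12
  ###.# -> .   bit 29 = 0  t=1,i=11
  ###.. -> .   bit 28 = 0  t=1,i=1
  ##.## -> .   bit 27 = 0  t=1,i=19
  ##.#. -> .   bit 26 = 0  t=0,i=4
  ##..# -> #   bit 25 = 1  t=1,i=7
  ##... -> #   bit 24 = 1  t=0,i=9
  #.### -> .   bit 23 = 0  t=1,i=20
  #.##. -> .   bit 22 = 0  t=0,i=2
  #.#.# -> #   bit 21 = 1  t=0,i=0
  #.#.. -> .   bit 20 = 0  t=1,i=13
  #..## -> .   bit 19 = 0  t=1,i=8
  #..#. -> #   bit 18 = 1  t=4,i=13
  #...# -> #   bit 17 = 1  t=0,i=10
  #.... -> #   bit 16 = 1  t=2,i=9
  .#### -> .   bit 15 = 0  t=3,i=10
  .###. -> .   bit 14 = 0  t=1,i=0
  .##.# -> .   bit 13 = 0  t=0,i=3
  .##.. -> .   bit 12 = 0  t=0,i=8
  .#.## -> #   bit 11 = 1  t=0,i=1
  .#.#. -> #   bit 10 = 1  t=0,i=20
  .#..# -> #   bit 9 = 1  t=1,i=14
  .#... -> .   bit 8 = 0  t=2,i=8
  ..### -> .   bit 7 = 0  t=1,i=9
  ..##. -> #   bit 6 = 1  t=1,i=5
  ..#.# -> .   bit 5 = 0  t=0,i=12
  ..#.. -> .   bit 4 = 0  t=2,i=14
  ...## -> .   bit 3 = 0  t=1,i=4
  ...#. -> #   bit 2 = 1  t=0,i=11
  ....# -> #   bit 1 = 1  t=2,i=0
  ..... -> #   bit 0 = 1  t=2,i=10
  bits 10000011001001110000111001000111 = 2200374855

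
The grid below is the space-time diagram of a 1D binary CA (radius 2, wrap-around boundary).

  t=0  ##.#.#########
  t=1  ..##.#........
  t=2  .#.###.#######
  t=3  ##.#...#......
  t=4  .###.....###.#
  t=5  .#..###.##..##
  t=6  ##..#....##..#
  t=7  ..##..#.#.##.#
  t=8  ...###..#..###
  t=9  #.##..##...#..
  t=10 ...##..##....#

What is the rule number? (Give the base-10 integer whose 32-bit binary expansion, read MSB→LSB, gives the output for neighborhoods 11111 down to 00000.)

129314953

  #####|.  b31=0 t=0,i=7
  ####.|.  b30=0 t=0,i=0
  ###.#|.  b29=0 t=0,i=1
  ###..|.  b28=0 t=4,i=3
  ##.##|.  b27=0 t=2,i=6
  ##.#.|#  b26=1 t=0,i=2
  ##..#|#  b25=1 t=5,i=10
  ##...|#  b24=1 t=4,i=4
  #.###|#  b23=1 t=0,i=5
  #.##.|.  b22=0 t=5,i=8
  #.#.#|#  b21=1 t=0,i=3
  #.#..|#  b20=1 t=1,i=5
  #..##|.  b19=0 t=5,i=3
  #..#.|#  b18=1 t=6,i=3
  #...#|.  b17=0 t=3,i=5
  #....|#  b16=1 t=1,i=7
  .####|.  b15=0 t=0,i=6
  .###.|.  b14=0 t=2,i=4
  .##.#|#  b13=1 t=1,i=3
  .##..|#  b12=1 t=5,i=9
  .#.##|.  b11=0 t=0,i=4
  .#.#.|.  b10=0 t=7,i=7
  .#..#|.  b9=0 t=5,i=2
  .#...|.  b8=0 t=1,i=6
  ..###|#  b7=1 t=4,i=9
  ..##.|.  b6=0 t=1,i=2
  ..#.#|.  b5=0 t=7,i=6
  ..#..|.  b4=0 t=3,i=7
  ...##|#  b3=1 t=1,i=1
  ...#.|.  b2=0 t=3,i=6
  ....#|.  b1=0 t=1,i=0
  .....|#  b0=1 t=1,i=8
  bits 00000111101101010011000010001001 = 129314953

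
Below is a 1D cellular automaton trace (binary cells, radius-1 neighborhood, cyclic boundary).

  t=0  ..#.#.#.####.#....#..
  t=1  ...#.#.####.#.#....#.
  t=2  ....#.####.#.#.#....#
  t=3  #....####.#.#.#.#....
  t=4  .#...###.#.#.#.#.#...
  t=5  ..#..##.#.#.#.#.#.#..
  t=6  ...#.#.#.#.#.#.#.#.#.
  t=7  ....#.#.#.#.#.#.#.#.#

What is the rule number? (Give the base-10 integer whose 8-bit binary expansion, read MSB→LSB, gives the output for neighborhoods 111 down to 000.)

  ###|#  b7=1 t=0,i=9
  ##.|.  b6=0 t=0,i=11
  #.#|#  b5=1 t=0,i=3
  #..|#  b4=1 t=0,i=14
  .##|#  b3=1 t=0,i=8
  .#.|.  b2=0 t=0,i=2
  ..#|.  b1=0 t=0,i=1
  ...|.  b0=0 t=0,i=0
  bits 10111000 = 184

184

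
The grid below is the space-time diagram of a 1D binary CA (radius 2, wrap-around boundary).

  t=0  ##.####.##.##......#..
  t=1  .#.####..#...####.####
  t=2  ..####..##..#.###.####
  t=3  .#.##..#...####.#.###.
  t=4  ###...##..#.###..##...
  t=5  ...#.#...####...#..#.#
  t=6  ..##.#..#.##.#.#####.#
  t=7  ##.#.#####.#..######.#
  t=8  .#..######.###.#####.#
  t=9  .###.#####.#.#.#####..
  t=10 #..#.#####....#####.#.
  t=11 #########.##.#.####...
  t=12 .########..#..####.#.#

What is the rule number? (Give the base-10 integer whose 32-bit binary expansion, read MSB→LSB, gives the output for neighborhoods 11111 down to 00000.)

  #####|#  b31=1 t=6,i=17
  ####.|#  b30=1 t=0,i=5
  ###.#|#  b29=1 t=0,i=6
  ###..|.  b28=0 t=1,i=6
  ##.##|.  b27=0 t=0,i=2
  ##.#.|.  b26=0 t=1,i=0
  ##..#|.  b25=0 t=1,i=7
  ##...|#  b24=1 t=0,i=13
  #.###|#  b23=1 t=0,i=3
  #.##.|.  b22=0 t=0,i=8
  #.#.#|.  b21=0 t=1,i=1
  #.#..|#  b20=1 t=5,i=5
  #..##|#  b19=1 t=0,i=21
  #..#.|#  b18=1 t=1,i=8
  #...#|.  b17=0 t=1,i=11
  #....|#  b16=1 t=0,i=14
  .####|#  b15=1 t=0,i=4
  .###.|.  b14=0 t=2,i=15
  .##.#|#  b13=1 t=0,i=1
  .##..|.  b12=0 t=0,i=12
  .#.##|#  b11=1 t=1,i=2
  .#.#.|.  b10=0 t=5,i=4
  .#..#|#  b9=1 t=0,i=20
  .#...|.  b8=0 t=1,i=10
  ..###|.  b7=0 t=1,i=13
  ..##.|.  b6=0 t=0,i=0
  ..#.#|#  b5=1 t=2,i=12
  ..#..|#  b4=1 t=0,i=19
  ...##|#  b3=1 t=1,i=12
  ...#.|#  b2=1 t=0,i=18
  ....#|.  b1=0 t=0,i=17
  .....|#  b0=1 t=0,i=15
  bits 11100001100111011010101000111101 = 3785206333

3785206333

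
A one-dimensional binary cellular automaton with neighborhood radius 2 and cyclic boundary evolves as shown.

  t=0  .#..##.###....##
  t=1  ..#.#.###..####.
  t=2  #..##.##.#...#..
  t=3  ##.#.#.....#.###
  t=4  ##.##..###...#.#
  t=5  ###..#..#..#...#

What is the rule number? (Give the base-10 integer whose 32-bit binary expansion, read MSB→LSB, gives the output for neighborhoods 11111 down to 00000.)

3936831067

  [31] ##### => #  t=3,i=15
  [30] ####. => #  t=1,i=13
  [29] ###.# => #  t=3,i=1
  [28] ###.. => .  t=0,i=9
  [27] ##.## => #  t=0,i=6
  [26] ##.#. => .  t=0,i=0
  [25] ##..# => #  t=1,i=9
  [24] ##... => .  t=0,i=10
  [23] #.### => #  t=0,i=7
  [22] #.##. => .  t=2,i=6
  [21] #.#.# => #  t=1,i=4
  [20] #.#.. => .  t=0,i=1
  [19] #..## => .  t=0,i=3
  [18] #..#. => #  t=2,i=15
  [17] #...# => #  t=1,i=0
  [16] #.... => #  t=0,i=11
  [15] .#### => .  t=1,i=12
  [14] .###. => #  t=0,i=8
  [13] .##.# => .  t=0,i=5
  [12] .##.. => .  t=4,i=4
  [11] .#.## => .  t=1,i=5
  [10] .#.#. => #  t=1,i=3
  [9] .#..# => #  t=0,i=2
  [8] .#... => .  t=2,i=10
  [7] ..### => .  t=1,i=11
  [6] ..##. => #  t=0,i=4
  [5] ..#.# => .  t=1,i=2
  [4] ..#.. => #  t=2,i=0
  [3] ...## => #  t=0,i=13
  [2] ...#. => .  t=1,i=1
  [1] ....# => #  t=0,i=12
  [0] ..... => #  t=3,i=8
  bits 11101010101001110100011001011011 = 3936831067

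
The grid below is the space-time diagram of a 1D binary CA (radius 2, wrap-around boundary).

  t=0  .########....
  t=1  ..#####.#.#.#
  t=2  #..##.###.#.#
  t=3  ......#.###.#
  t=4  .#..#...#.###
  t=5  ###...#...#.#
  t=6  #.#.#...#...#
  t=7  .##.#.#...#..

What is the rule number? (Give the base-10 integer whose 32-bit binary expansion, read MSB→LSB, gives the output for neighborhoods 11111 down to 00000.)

  ##### -> #   bit 31 = 1  t=0,i=3
  ####. -> .   bit 30 = 0  t=0,i=7
  ###.# -> #   bit 29 = 1  t=1,i=6
  ###.. -> #   bit 28 = 1  t=0,i=8
  ##.## -> .   bit 27 = 0  t=2,i=5
  ##.#. -> #   bit 26 = 1  t=1,i=7
  ##..# -> .   bit 25 = 0  t=2,i=1
  ##... -> .   bit 24 = 0  t=0,i=9
  #.### -> #   bit 23 = 1  t=2,i=6
  #.##. -> #   bit 22 = 1  t=2,i=12
  #.#.# -> #   bit 21 = 1  t=1,i=8
  #.#.. -> #   bit 20 = 1  t=1,i=12
  #..## -> .   bit 19 = 0  t=1,i=1
  #..#. -> .   bit 18 = 0  t=4,i=3
  #...# -> #   bit 17 = 1  t=4,i=6
  #.... -> #   bit 16 = 1  t=0,i=10
  .#### -> #   bit 15 = 1  t=0,i=2
  .###. -> .   bit 14 = 0  t=2,i=7
  .##.# -> .   bit 13 = 0  t=2,i=4
  .##.. -> .   bit 12 = 0  t=2,i=0
  .#.## -> .   bit 11 = 0  t=2,i=11
  .#.#. -> .   bit 10 = 0  t=1,i=9
  .#..# -> #   bit 9 = 1  t=1,i=0
  .#... -> .   bit 8 = 0  t=3,i=0
  ..### -> .   bit 7 = 0  t=0,i=1
  ..##. -> .   bit 6 = 0  t=2,i=3
  ..#.# -> .   bit 5 = 0  t=3,i=6
  ..#.. -> .   bit 4 = 0  t=4,i=4
  ...## -> .   bit 3 = 0  t=0,i=0
  ...#. -> .   bit 2 = 0  t=3,i=5
  ....# -> #   bit 1 = 1  t=0,i=12
  ..... -> .   bit 0 = 0  t=0,i=11
  bits 10110100111100111000001000000010 = 3035857410

3035857410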